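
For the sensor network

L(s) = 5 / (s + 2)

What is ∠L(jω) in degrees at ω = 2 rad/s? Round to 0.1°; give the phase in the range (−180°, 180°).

-45.0°

Substitute s = j2:
Numerator: 5 = 5 + j0
Denominator: (j2) + 2 = 2 + j2
|N| = √(5² + 0²) ≈ 5, ∠N ≈ 0.00°
|D| = √(2² + 2²) ≈ 2.8284, ∠D ≈ 45.00°
∠L = 0.00° − 45.00° = -45.00°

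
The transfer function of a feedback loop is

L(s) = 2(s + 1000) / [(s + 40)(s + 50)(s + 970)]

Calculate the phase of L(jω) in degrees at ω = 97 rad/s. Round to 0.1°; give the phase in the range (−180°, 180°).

-130.5°

At s = jω = j97:
zero (s+1000): 1000 + j97 → |·| = √(1000²+97²) = √1009409 ≈ 1004.7, ∠ = arctan(97/1000) ≈ 5.54°
pole (s+40): 40 + j97 → |·| = √(40²+97²) = √11009 ≈ 104.92, ∠ = arctan(97/40) ≈ 67.59°
pole (s+50): 50 + j97 → |·| = √(50²+97²) = √11909 ≈ 109.13, ∠ = arctan(97/50) ≈ 62.73°
pole (s+970): 970 + j97 → |·| = √(970²+97²) = √950309 ≈ 974.84, ∠ = arctan(97/970) ≈ 5.71°
∠L = 5.54° − 136.03° = -130.49°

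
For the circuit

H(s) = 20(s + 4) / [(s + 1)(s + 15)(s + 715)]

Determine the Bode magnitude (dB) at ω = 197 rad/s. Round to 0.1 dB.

At s = jω = j197:
zero (s+4): 4 + j197 → |·| = √(4²+197²) = √38825 ≈ 197.04, ∠ = arctan(197/4) ≈ 88.84°
pole (s+1): 1 + j197 → |·| = √(1²+197²) = √38810 ≈ 197, ∠ = arctan(197/1) ≈ 89.71°
pole (s+15): 15 + j197 → |·| = √(15²+197²) = √39034 ≈ 197.57, ∠ = arctan(197/15) ≈ 85.65°
pole (s+715): 715 + j197 → |·| = √(715²+197²) = √550034 ≈ 741.64, ∠ = arctan(197/715) ≈ 15.40°
|H| = 20 · 197.04 / 2.8866e+07 ≈ 0.00013652
Gain = 20 log₁₀(0.00013652) ≈ -77.30 dB

-77.3 dB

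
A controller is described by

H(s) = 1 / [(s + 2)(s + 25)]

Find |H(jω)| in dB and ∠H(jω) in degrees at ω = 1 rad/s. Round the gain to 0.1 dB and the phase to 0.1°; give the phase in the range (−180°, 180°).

At s = jω = j1:
pole (s+2): 2 + j1 → |·| = √(2²+1²) = √5 ≈ 2.2361, ∠ = arctan(1/2) ≈ 26.57°
pole (s+25): 25 + j1 → |·| = √(25²+1²) = √626 ≈ 25.02, ∠ = arctan(1/25) ≈ 2.29°
|H| = 1 / 55.947 ≈ 0.017874
Gain = 20 log₁₀(0.017874) ≈ -34.96 dB
∠H = 0.00° − 28.86° = -28.86°

-35.0 dB, -28.9°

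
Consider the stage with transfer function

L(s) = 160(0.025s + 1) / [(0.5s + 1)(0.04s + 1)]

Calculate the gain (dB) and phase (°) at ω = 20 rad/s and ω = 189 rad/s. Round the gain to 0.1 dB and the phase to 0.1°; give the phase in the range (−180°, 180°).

At ω = 20 rad/s:
zero (1 + j20·0.025) = 1 + j0.5 → |·| ≈ 1.118, ∠ ≈ 26.57°
pole (1 + j20·0.5) = 1 + j10 → |·| ≈ 10.05, ∠ ≈ 84.29°
pole (1 + j20·0.04) = 1 + j0.8 → |·| ≈ 1.2806, ∠ ≈ 38.66°
|L| = 160 · 1.118 / (10.05 · 1.2806) ≈ 13.899
Gain = 20 log₁₀(13.899) ≈ 22.86 dB
∠L = (26.57°) − (84.29° + 38.66°) = -96.38°

At ω = 189 rad/s:
zero (1 + j189·0.025) = 1 + j4.725 → |·| ≈ 4.8297, ∠ ≈ 78.05°
pole (1 + j189·0.5) = 1 + j94.5 → |·| ≈ 94.505, ∠ ≈ 89.39°
pole (1 + j189·0.04) = 1 + j7.56 → |·| ≈ 7.6259, ∠ ≈ 82.46°
|L| = 160 · 4.8297 / (94.505 · 7.6259) ≈ 1.0722
Gain = 20 log₁₀(1.0722) ≈ 0.61 dB
∠L = (78.05°) − (89.39° + 82.46°) = -93.80°

ω = 20: 22.9 dB, -96.4°; ω = 189: 0.6 dB, -93.8°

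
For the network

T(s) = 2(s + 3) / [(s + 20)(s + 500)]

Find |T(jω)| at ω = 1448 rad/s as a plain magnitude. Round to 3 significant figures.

At s = jω = j1448:
zero (s+3): 3 + j1448 → |·| = √(3²+1448²) = √2096713 ≈ 1448, ∠ = arctan(1448/3) ≈ 89.88°
pole (s+20): 20 + j1448 → |·| = √(20²+1448²) = √2097104 ≈ 1448.1, ∠ = arctan(1448/20) ≈ 89.21°
pole (s+500): 500 + j1448 → |·| = √(500²+1448²) = √2346704 ≈ 1531.9, ∠ = arctan(1448/500) ≈ 70.95°
|T| = 2 · 1448 / 2.2183e+06 ≈ 0.0013055

0.00131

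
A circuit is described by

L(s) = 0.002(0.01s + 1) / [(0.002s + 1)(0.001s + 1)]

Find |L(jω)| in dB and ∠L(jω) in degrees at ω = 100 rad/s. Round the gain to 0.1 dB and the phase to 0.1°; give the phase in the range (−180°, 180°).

At ω = 100 rad/s:
zero (1 + j100·0.01) = 1 + j1 → |·| ≈ 1.4142, ∠ ≈ 45.00°
pole (1 + j100·0.002) = 1 + j0.2 → |·| ≈ 1.0198, ∠ ≈ 11.31°
pole (1 + j100·0.001) = 1 + j0.1 → |·| ≈ 1.005, ∠ ≈ 5.71°
|L| = 0.002 · 1.4142 / (1.0198 · 1.005) ≈ 0.0027597
Gain = 20 log₁₀(0.0027597) ≈ -51.18 dB
∠L = (45.00°) − (11.31° + 5.71°) = 27.98°

-51.2 dB, 28.0°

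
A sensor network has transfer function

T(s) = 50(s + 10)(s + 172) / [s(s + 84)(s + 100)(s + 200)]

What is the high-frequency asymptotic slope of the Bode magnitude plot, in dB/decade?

Each pole contributes −20 dB/decade at high frequency; each zero contributes +20 dB/decade.
Net: 2 zero(s) − 4 pole(s) → -40 dB/decade.

-40 dB/decade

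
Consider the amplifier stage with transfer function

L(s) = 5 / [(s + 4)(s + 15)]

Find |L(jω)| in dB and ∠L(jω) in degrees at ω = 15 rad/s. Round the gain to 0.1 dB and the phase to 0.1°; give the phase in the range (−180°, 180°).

-36.4 dB, -120.1°

At s = jω = j15:
pole (s+4): 4 + j15 → |·| = √(4²+15²) = √241 ≈ 15.524, ∠ = arctan(15/4) ≈ 75.07°
pole (s+15): 15 + j15 → |·| = √(15²+15²) = √450 ≈ 21.213, ∠ = arctan(15/15) ≈ 45.00°
|L| = 5 / 329.31 ≈ 0.015183
Gain = 20 log₁₀(0.015183) ≈ -36.37 dB
∠L = 0.00° − 120.07° = -120.07°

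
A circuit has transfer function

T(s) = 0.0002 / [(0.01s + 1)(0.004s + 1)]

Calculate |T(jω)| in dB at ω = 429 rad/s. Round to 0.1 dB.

At ω = 429 rad/s:
pole (1 + j429·0.01) = 1 + j4.29 → |·| ≈ 4.405, ∠ ≈ 76.88°
pole (1 + j429·0.004) = 1 + j1.716 → |·| ≈ 1.9861, ∠ ≈ 59.77°
|T| = 0.0002 · 1 / (4.405 · 1.9861) ≈ 2.286e-05
Gain = 20 log₁₀(2.286e-05) ≈ -92.82 dB

-92.8 dB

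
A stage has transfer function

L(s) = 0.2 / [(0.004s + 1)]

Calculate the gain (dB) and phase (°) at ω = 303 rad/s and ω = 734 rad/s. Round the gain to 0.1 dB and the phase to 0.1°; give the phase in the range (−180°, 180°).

At ω = 303 rad/s:
pole (1 + j303·0.004) = 1 + j1.212 → |·| ≈ 1.5713, ∠ ≈ 50.47°
|L| = 0.2 · 1 / (1.5713) ≈ 0.12728
Gain = 20 log₁₀(0.12728) ≈ -17.90 dB
∠L = (0°) − (50.47°) = -50.47°

At ω = 734 rad/s:
pole (1 + j734·0.004) = 1 + j2.936 → |·| ≈ 3.1016, ∠ ≈ 71.19°
|L| = 0.2 · 1 / (3.1016) ≈ 0.064483
Gain = 20 log₁₀(0.064483) ≈ -23.81 dB
∠L = (0°) − (71.19°) = -71.19°

ω = 303: -17.9 dB, -50.5°; ω = 734: -23.8 dB, -71.2°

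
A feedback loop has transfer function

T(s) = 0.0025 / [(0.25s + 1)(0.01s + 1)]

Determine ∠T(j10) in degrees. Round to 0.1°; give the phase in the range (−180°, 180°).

At ω = 10 rad/s:
pole (1 + j10·0.25) = 1 + j2.5 → |·| ≈ 2.6926, ∠ ≈ 68.20°
pole (1 + j10·0.01) = 1 + j0.1 → |·| ≈ 1.005, ∠ ≈ 5.71°
∠T = (0°) − (68.20° + 5.71°) = -73.91°

-73.9°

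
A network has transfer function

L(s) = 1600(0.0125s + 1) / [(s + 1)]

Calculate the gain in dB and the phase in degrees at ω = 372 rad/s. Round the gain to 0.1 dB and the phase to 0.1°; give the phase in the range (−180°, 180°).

At ω = 372 rad/s:
zero (1 + j372·0.0125) = 1 + j4.65 → |·| ≈ 4.7563, ∠ ≈ 77.86°
pole (1 + j372·1) = 1 + j372 → |·| ≈ 372, ∠ ≈ 89.85°
|L| = 1600 · 4.7563 / (372) ≈ 20.457
Gain = 20 log₁₀(20.457) ≈ 26.22 dB
∠L = (77.86°) − (89.85°) = -11.99°

26.2 dB, -12.0°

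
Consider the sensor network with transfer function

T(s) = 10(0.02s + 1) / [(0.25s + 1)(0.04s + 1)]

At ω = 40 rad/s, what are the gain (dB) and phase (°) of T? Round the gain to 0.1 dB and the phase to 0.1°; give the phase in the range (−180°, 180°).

At ω = 40 rad/s:
zero (1 + j40·0.02) = 1 + j0.8 → |·| ≈ 1.2806, ∠ ≈ 38.66°
pole (1 + j40·0.25) = 1 + j10 → |·| ≈ 10.05, ∠ ≈ 84.29°
pole (1 + j40·0.04) = 1 + j1.6 → |·| ≈ 1.8868, ∠ ≈ 57.99°
|T| = 10 · 1.2806 / (10.05 · 1.8868) ≈ 0.67534
Gain = 20 log₁₀(0.67534) ≈ -3.41 dB
∠T = (38.66°) − (84.29° + 57.99°) = -103.62°

-3.4 dB, -103.6°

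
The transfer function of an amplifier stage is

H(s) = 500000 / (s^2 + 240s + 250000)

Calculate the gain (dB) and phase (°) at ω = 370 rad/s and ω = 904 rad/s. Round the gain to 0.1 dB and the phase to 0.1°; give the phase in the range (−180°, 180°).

At s = jω = j370:
quadratic: (j370)² + 240·j370 + 250000 = 113100 + j88800 → |·| ≈ 1.438e+05, ∠ ≈ 38.14°
|H| = 500000 / 1.438e+05 ≈ 3.4771
Gain = 20 log₁₀(3.4771) ≈ 10.82 dB
∠H = 0.00° − 38.14° = -38.14°

At s = jω = j904:
quadratic: (j904)² + 240·j904 + 250000 = -567216 + j216960 → |·| ≈ 6.0729e+05, ∠ ≈ 159.07°
|H| = 500000 / 6.0729e+05 ≈ 0.82333
Gain = 20 log₁₀(0.82333) ≈ -1.69 dB
∠H = 0.00° − 159.07° = -159.07°

ω = 370: 10.8 dB, -38.1°; ω = 904: -1.7 dB, -159.1°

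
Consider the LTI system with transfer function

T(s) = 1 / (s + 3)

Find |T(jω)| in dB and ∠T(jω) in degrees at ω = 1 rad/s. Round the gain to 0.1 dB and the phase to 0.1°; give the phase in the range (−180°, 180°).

-10.0 dB, -18.4°

Substitute s = j1:
Numerator: 1 = 1 + j0
Denominator: (j1) + 3 = 3 + j1
|N| = √(1² + 0²) ≈ 1, ∠N ≈ 0.00°
|D| = √(3² + 1²) ≈ 3.1623, ∠D ≈ 18.43°
|T| = 1 / 3.1623 ≈ 0.31623
Gain = 20 log₁₀(0.31623) ≈ -10.00 dB
∠T = 0.00° − 18.43° = -18.43°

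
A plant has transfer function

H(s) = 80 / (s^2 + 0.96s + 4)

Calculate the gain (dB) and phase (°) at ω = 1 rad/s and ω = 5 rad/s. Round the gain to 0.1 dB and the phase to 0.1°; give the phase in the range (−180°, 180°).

ω = 1: 28.1 dB, -17.7°; ω = 5: 11.4 dB, -167.1°

At s = jω = j1:
quadratic: (j1)² + 0.96·j1 + 4 = 3 + j0.96 → |·| ≈ 3.1499, ∠ ≈ 17.74°
|H| = 80 / 3.1499 ≈ 25.398
Gain = 20 log₁₀(25.398) ≈ 28.10 dB
∠H = 0.00° − 17.74° = -17.74°

At s = jω = j5:
quadratic: (j5)² + 0.96·j5 + 4 = -21 + j4.8 → |·| ≈ 21.542, ∠ ≈ 167.12°
|H| = 80 / 21.542 ≈ 3.7137
Gain = 20 log₁₀(3.7137) ≈ 11.40 dB
∠H = 0.00° − 167.12° = -167.12°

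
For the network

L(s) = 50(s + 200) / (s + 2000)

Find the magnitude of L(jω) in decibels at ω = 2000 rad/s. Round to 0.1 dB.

31.0 dB

At s = jω = j2000:
zero (s+200): 200 + j2000 → |·| = √(200²+2000²) = √4040000 ≈ 2010, ∠ = arctan(2000/200) ≈ 84.29°
pole (s+2000): 2000 + j2000 → |·| = √(2000²+2000²) = √8000000 ≈ 2828.4, ∠ = arctan(2000/2000) ≈ 45.00°
|L| = 50 · 2010 / 2828.4 ≈ 35.532
Gain = 20 log₁₀(35.532) ≈ 31.01 dB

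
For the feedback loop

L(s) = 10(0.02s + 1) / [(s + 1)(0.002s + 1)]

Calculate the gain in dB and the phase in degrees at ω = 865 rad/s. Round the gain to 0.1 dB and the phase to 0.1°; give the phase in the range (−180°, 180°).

-20.0 dB, -63.2°

At ω = 865 rad/s:
zero (1 + j865·0.02) = 1 + j17.3 → |·| ≈ 17.329, ∠ ≈ 86.69°
pole (1 + j865·1) = 1 + j865 → |·| ≈ 865, ∠ ≈ 89.93°
pole (1 + j865·0.002) = 1 + j1.73 → |·| ≈ 1.9982, ∠ ≈ 59.97°
|L| = 10 · 17.329 / (865 · 1.9982) ≈ 0.10026
Gain = 20 log₁₀(0.10026) ≈ -19.98 dB
∠L = (86.69°) − (89.93° + 59.97°) = -63.21°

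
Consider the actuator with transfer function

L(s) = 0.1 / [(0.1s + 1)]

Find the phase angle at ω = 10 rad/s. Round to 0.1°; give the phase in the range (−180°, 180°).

-45.0°

At ω = 10 rad/s:
pole (1 + j10·0.1) = 1 + j1 → |·| ≈ 1.4142, ∠ ≈ 45.00°
∠L = (0°) − (45.00°) = -45.00°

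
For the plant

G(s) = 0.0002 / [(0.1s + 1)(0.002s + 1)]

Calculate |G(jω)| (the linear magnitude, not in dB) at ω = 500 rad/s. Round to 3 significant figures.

At ω = 500 rad/s:
pole (1 + j500·0.1) = 1 + j50 → |·| ≈ 50.01, ∠ ≈ 88.85°
pole (1 + j500·0.002) = 1 + j1 → |·| ≈ 1.4142, ∠ ≈ 45.00°
|G| = 0.0002 · 1 / (50.01 · 1.4142) ≈ 2.8279e-06

2.83e-06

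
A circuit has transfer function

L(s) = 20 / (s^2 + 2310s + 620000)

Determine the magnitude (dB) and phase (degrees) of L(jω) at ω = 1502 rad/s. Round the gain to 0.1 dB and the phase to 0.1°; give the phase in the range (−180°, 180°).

-105.7 dB, -115.2°

Substitute s = j1502:
Numerator: 20 = 20 + j0
Denominator: (j1502)^2 + 2310(j1502) + 620000 = -1636004 + j3469620
|N| = √(20² + 0²) ≈ 20, ∠N ≈ 0.00°
|D| = √(1636004² + 3469620²) ≈ 3.836e+06, ∠D ≈ 115.24°
|L| = 20 / 3.836e+06 ≈ 5.2138e-06
Gain = 20 log₁₀(5.2138e-06) ≈ -105.66 dB
∠L = 0.00° − 115.24° = -115.24°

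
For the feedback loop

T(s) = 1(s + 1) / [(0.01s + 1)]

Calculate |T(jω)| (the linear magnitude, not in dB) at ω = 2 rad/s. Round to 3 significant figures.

At ω = 2 rad/s:
zero (1 + j2·1) = 1 + j2 → |·| ≈ 2.2361, ∠ ≈ 63.43°
pole (1 + j2·0.01) = 1 + j0.02 → |·| ≈ 1.0002, ∠ ≈ 1.15°
|T| = 1 · 2.2361 / (1.0002) ≈ 2.2357

2.24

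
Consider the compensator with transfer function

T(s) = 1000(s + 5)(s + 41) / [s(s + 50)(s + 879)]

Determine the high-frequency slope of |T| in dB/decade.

Each pole contributes −20 dB/decade at high frequency; each zero contributes +20 dB/decade.
Net: 2 zero(s) − 3 pole(s) → -20 dB/decade.

-20 dB/decade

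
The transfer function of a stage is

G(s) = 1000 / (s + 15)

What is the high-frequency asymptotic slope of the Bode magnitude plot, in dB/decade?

Each pole contributes −20 dB/decade at high frequency; each zero contributes +20 dB/decade.
Net: 0 zero(s) − 1 pole(s) → -20 dB/decade.

-20 dB/decade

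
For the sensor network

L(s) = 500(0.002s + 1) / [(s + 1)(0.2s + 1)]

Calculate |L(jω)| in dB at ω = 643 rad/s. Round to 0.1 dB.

-40.1 dB

At ω = 643 rad/s:
zero (1 + j643·0.002) = 1 + j1.286 → |·| ≈ 1.629, ∠ ≈ 52.13°
pole (1 + j643·1) = 1 + j643 → |·| ≈ 643, ∠ ≈ 89.91°
pole (1 + j643·0.2) = 1 + j128.6 → |·| ≈ 128.6, ∠ ≈ 89.55°
|L| = 500 · 1.629 / (643 · 128.6) ≈ 0.0098501
Gain = 20 log₁₀(0.0098501) ≈ -40.13 dB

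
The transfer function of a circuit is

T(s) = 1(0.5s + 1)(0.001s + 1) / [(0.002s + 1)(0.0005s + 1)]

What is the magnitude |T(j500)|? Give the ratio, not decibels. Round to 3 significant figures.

192

At ω = 500 rad/s:
zero (1 + j500·0.5) = 1 + j250 → |·| ≈ 250, ∠ ≈ 89.77°
zero (1 + j500·0.001) = 1 + j0.5 → |·| ≈ 1.118, ∠ ≈ 26.57°
pole (1 + j500·0.002) = 1 + j1 → |·| ≈ 1.4142, ∠ ≈ 45.00°
pole (1 + j500·0.0005) = 1 + j0.25 → |·| ≈ 1.0308, ∠ ≈ 14.04°
|T| = 1 · 250 · 1.118 / (1.4142 · 1.0308) ≈ 191.73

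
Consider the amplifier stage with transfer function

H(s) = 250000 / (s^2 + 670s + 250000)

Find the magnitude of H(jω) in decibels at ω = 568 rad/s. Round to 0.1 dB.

-3.8 dB

At s = jω = j568:
quadratic: (j568)² + 670·j568 + 250000 = -72624 + j380560 → |·| ≈ 3.8743e+05, ∠ ≈ 100.80°
|H| = 250000 / 3.8743e+05 ≈ 0.64528
Gain = 20 log₁₀(0.64528) ≈ -3.81 dB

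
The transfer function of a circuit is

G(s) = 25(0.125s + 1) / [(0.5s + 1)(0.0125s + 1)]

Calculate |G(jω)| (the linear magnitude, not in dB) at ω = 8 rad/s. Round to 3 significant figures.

At ω = 8 rad/s:
zero (1 + j8·0.125) = 1 + j1 → |·| ≈ 1.4142, ∠ ≈ 45.00°
pole (1 + j8·0.5) = 1 + j4 → |·| ≈ 4.1231, ∠ ≈ 75.96°
pole (1 + j8·0.0125) = 1 + j0.1 → |·| ≈ 1.005, ∠ ≈ 5.71°
|G| = 25 · 1.4142 / (4.1231 · 1.005) ≈ 8.5322

8.53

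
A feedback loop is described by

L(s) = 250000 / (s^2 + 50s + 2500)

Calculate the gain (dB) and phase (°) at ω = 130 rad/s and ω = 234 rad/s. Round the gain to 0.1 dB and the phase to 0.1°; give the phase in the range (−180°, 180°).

At s = jω = j130:
quadratic: (j130)² + 50·j130 + 2500 = -14400 + j6500 → |·| ≈ 15799, ∠ ≈ 155.71°
|L| = 250000 / 15799 ≈ 15.824
Gain = 20 log₁₀(15.824) ≈ 23.99 dB
∠L = 0.00° − 155.71° = -155.71°

At s = jω = j234:
quadratic: (j234)² + 50·j234 + 2500 = -52256 + j11700 → |·| ≈ 53550, ∠ ≈ 167.38°
|L| = 250000 / 53550 ≈ 4.6685
Gain = 20 log₁₀(4.6685) ≈ 13.38 dB
∠L = 0.00° − 167.38° = -167.38°

ω = 130: 24.0 dB, -155.7°; ω = 234: 13.4 dB, -167.4°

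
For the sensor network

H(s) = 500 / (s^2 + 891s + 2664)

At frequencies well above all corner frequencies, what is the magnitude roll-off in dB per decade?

Each pole contributes −20 dB/decade at high frequency; each zero contributes +20 dB/decade.
Net: 0 zero(s) − 2 pole(s) → -40 dB/decade.

-40 dB/decade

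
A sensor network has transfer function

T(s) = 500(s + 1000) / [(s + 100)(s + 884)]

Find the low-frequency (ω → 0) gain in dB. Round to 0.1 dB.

T(0) = 500·1000 / (100·884) ≈ 5.6561
20 log₁₀(5.6561) ≈ 15.05 dB

15.1 dB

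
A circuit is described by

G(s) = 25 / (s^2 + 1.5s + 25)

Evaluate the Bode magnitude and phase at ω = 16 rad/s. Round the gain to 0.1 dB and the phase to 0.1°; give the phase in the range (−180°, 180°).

-19.4 dB, -174.1°

At s = jω = j16:
quadratic: (j16)² + 1.5·j16 + 25 = -231 + j24 → |·| ≈ 232.24, ∠ ≈ 174.07°
|G| = 25 / 232.24 ≈ 0.10765
Gain = 20 log₁₀(0.10765) ≈ -19.36 dB
∠G = 0.00° − 174.07° = -174.07°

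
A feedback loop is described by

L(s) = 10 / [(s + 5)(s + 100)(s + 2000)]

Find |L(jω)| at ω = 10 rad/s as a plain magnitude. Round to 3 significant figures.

4.45e-06

At s = jω = j10:
pole (s+5): 5 + j10 → |·| = √(5²+10²) = √125 ≈ 11.18, ∠ = arctan(10/5) ≈ 63.43°
pole (s+100): 100 + j10 → |·| = √(100²+10²) = √10100 ≈ 100.5, ∠ = arctan(10/100) ≈ 5.71°
pole (s+2000): 2000 + j10 → |·| = √(2000²+10²) = √4000100 ≈ 2000, ∠ = arctan(10/2000) ≈ 0.29°
|L| = 10 / 2.2472e+06 ≈ 4.45e-06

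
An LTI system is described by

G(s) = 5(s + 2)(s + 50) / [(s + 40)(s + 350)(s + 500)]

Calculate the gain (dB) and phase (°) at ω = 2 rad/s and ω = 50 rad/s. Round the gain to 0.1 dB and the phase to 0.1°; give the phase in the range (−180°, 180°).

At s = jω = j2:
zero (s+2): 2 + j2 → |·| = √(2²+2²) = √8 ≈ 2.8284, ∠ = arctan(2/2) ≈ 45.00°
zero (s+50): 50 + j2 → |·| = √(50²+2²) = √2504 ≈ 50.04, ∠ = arctan(2/50) ≈ 2.29°
pole (s+40): 40 + j2 → |·| = √(40²+2²) = √1604 ≈ 40.05, ∠ = arctan(2/40) ≈ 2.86°
pole (s+350): 350 + j2 → |·| = √(350²+2²) = √122504 ≈ 350.01, ∠ = arctan(2/350) ≈ 0.33°
pole (s+500): 500 + j2 → |·| = √(500²+2²) = √250004 ≈ 500, ∠ = arctan(2/500) ≈ 0.23°
|G| = 5 · 141.53 / 7.009e+06 ≈ 0.00010096
Gain = 20 log₁₀(0.00010096) ≈ -79.92 dB
∠G = 47.29° − 3.42° = 43.87°

At s = jω = j50:
zero (s+2): 2 + j50 → |·| = √(2²+50²) = √2504 ≈ 50.04, ∠ = arctan(50/2) ≈ 87.71°
zero (s+50): 50 + j50 → |·| = √(50²+50²) = √5000 ≈ 70.711, ∠ = arctan(50/50) ≈ 45.00°
pole (s+40): 40 + j50 → |·| = √(40²+50²) = √4100 ≈ 64.031, ∠ = arctan(50/40) ≈ 51.34°
pole (s+350): 350 + j50 → |·| = √(350²+50²) = √125000 ≈ 353.55, ∠ = arctan(50/350) ≈ 8.13°
pole (s+500): 500 + j50 → |·| = √(500²+50²) = √252500 ≈ 502.49, ∠ = arctan(50/500) ≈ 5.71°
|G| = 5 · 3538.4 / 1.1375e+07 ≈ 0.0015553
Gain = 20 log₁₀(0.0015553) ≈ -56.16 dB
∠G = 132.71° − 65.18° = 67.53°

ω = 2: -79.9 dB, 43.9°; ω = 50: -56.2 dB, 67.5°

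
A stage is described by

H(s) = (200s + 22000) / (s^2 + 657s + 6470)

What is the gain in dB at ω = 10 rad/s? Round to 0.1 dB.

Substitute s = j10:
Numerator: 200(j10) + 22000 = 22000 + j2000
Denominator: (j10)^2 + 657(j10) + 6470 = 6370 + j6570
|N| = √(22000² + 2000²) ≈ 22091, ∠N ≈ 5.19°
|D| = √(6370² + 6570²) ≈ 9151.1, ∠D ≈ 45.89°
|H| = 22091 / 9151.1 ≈ 2.414
Gain = 20 log₁₀(2.414) ≈ 7.65 dB

7.7 dB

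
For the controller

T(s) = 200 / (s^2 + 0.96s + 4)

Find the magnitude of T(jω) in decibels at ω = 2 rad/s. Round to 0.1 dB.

At s = jω = j2:
quadratic: (j2)² + 0.96·j2 + 4 = 0 + j1.92 → |·| ≈ 1.92, ∠ ≈ 90.00°
|T| = 200 / 1.92 ≈ 104.17
Gain = 20 log₁₀(104.17) ≈ 40.35 dB

40.4 dB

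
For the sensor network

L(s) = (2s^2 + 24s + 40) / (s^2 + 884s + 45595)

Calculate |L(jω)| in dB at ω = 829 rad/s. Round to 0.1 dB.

Substitute s = j829:
Numerator: 2(j829)^2 + 24(j829) + 40 = -1374442 + j19896
Denominator: (j829)^2 + 884(j829) + 45595 = -641646 + j732836
|N| = √(1374442² + 19896²) ≈ 1.3746e+06, ∠N ≈ 179.17°
|D| = √(641646² + 732836²) ≈ 9.7404e+05, ∠D ≈ 131.20°
|L| = 1.3746e+06 / 9.7404e+05 ≈ 1.4112
Gain = 20 log₁₀(1.4112) ≈ 2.99 dB

3.0 dB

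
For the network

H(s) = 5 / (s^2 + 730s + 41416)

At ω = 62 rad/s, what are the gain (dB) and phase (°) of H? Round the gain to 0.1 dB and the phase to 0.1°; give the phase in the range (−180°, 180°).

-81.4 dB, -50.3°

Substitute s = j62:
Numerator: 5 = 5 + j0
Denominator: (j62)^2 + 730(j62) + 41416 = 37572 + j45260
|N| = √(5² + 0²) ≈ 5, ∠N ≈ 0.00°
|D| = √(37572² + 45260²) ≈ 58823, ∠D ≈ 50.30°
|H| = 5 / 58823 ≈ 8.5001e-05
Gain = 20 log₁₀(8.5001e-05) ≈ -81.41 dB
∠H = 0.00° − 50.30° = -50.30°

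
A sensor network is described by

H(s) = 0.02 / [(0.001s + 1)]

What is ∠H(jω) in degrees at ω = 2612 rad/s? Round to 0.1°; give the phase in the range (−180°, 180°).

At ω = 2612 rad/s:
pole (1 + j2612·0.001) = 1 + j2.612 → |·| ≈ 2.7969, ∠ ≈ 69.05°
∠H = (0°) − (69.05°) = -69.05°

-69.1°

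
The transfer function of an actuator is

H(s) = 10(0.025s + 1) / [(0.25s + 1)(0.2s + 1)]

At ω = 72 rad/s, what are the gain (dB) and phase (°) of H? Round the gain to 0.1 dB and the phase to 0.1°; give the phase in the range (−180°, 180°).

At ω = 72 rad/s:
zero (1 + j72·0.025) = 1 + j1.8 → |·| ≈ 2.0591, ∠ ≈ 60.95°
pole (1 + j72·0.25) = 1 + j18 → |·| ≈ 18.028, ∠ ≈ 86.82°
pole (1 + j72·0.2) = 1 + j14.4 → |·| ≈ 14.435, ∠ ≈ 86.03°
|H| = 10 · 2.0591 / (18.028 · 14.435) ≈ 0.079125
Gain = 20 log₁₀(0.079125) ≈ -22.03 dB
∠H = (60.95°) − (86.82° + 86.03°) = -111.90°

-22.0 dB, -111.9°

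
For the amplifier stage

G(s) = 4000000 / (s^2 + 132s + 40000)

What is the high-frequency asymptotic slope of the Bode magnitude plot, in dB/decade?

-40 dB/decade

Each pole contributes −20 dB/decade at high frequency; each zero contributes +20 dB/decade.
Net: 0 zero(s) − 2 pole(s) → -40 dB/decade.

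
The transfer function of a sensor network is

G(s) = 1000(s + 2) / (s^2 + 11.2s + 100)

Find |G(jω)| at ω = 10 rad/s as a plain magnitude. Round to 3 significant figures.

91.1

At s = jω = j10:
zero (s+2): 2 + j10 → |·| = √(2²+10²) = √104 ≈ 10.198, ∠ = arctan(10/2) ≈ 78.69°
quadratic: (j10)² + 11.2·j10 + 100 = 0 + j112 → |·| ≈ 112, ∠ ≈ 90.00°
|G| = 1000 · 10.198 / 112 ≈ 91.054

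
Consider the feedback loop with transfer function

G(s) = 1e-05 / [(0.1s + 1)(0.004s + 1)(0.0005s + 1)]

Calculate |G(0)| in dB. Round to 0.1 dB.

-100.0 dB

G(0) = 1e-05 · 1 / 1 = 1e-05
20 log₁₀(1e-05) ≈ -100.00 dB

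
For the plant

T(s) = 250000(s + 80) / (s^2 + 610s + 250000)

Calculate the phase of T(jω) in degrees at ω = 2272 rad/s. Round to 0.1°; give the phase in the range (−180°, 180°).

-76.3°

At s = jω = j2272:
zero (s+80): 80 + j2272 → |·| = √(80²+2272²) = √5168384 ≈ 2273.4, ∠ = arctan(2272/80) ≈ 87.98°
quadratic: (j2272)² + 610·j2272 + 250000 = -4911984 + j1385920 → |·| ≈ 5.1038e+06, ∠ ≈ 164.24°
∠T = 87.98° − 164.24° = -76.26°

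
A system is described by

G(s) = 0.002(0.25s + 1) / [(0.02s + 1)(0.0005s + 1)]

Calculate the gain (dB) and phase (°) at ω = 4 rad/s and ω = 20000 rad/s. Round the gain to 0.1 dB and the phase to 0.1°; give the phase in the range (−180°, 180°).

ω = 4: -51.0 dB, 40.3°; ω = 20000: -52.1 dB, -84.2°

At ω = 4 rad/s:
zero (1 + j4·0.25) = 1 + j1 → |·| ≈ 1.4142, ∠ ≈ 45.00°
pole (1 + j4·0.02) = 1 + j0.08 → |·| ≈ 1.0032, ∠ ≈ 4.57°
pole (1 + j4·0.0005) = 1 + j0.002 → |·| ≈ 1, ∠ ≈ 0.11°
|G| = 0.002 · 1.4142 / (1.0032 · 1) ≈ 0.0028194
Gain = 20 log₁₀(0.0028194) ≈ -51.00 dB
∠G = (45.00°) − (4.57° + 0.11°) = 40.32°

At ω = 20000 rad/s:
zero (1 + j20000·0.25) = 1 + j5000 → |·| ≈ 5000, ∠ ≈ 89.99°
pole (1 + j20000·0.02) = 1 + j400 → |·| ≈ 400, ∠ ≈ 89.86°
pole (1 + j20000·0.0005) = 1 + j10 → |·| ≈ 10.05, ∠ ≈ 84.29°
|G| = 0.002 · 5000 / (400 · 10.05) ≈ 0.0024876
Gain = 20 log₁₀(0.0024876) ≈ -52.08 dB
∠G = (89.99°) − (89.86° + 84.29°) = -84.16°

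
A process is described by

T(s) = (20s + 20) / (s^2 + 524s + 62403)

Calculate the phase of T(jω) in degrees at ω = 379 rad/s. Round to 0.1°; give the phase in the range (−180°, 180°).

-22.4°

Substitute s = j379:
Numerator: 20(j379) + 20 = 20 + j7580
Denominator: (j379)^2 + 524(j379) + 62403 = -81238 + j198596
|N| = √(20² + 7580²) ≈ 7580, ∠N ≈ 89.85°
|D| = √(81238² + 198596²) ≈ 2.1457e+05, ∠D ≈ 112.25°
∠T = 89.85° − 112.25° = -22.40°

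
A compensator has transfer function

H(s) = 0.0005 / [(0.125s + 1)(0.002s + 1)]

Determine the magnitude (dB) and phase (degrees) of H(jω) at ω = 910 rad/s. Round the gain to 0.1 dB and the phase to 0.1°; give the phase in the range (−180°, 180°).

-113.5 dB, -150.7°

At ω = 910 rad/s:
pole (1 + j910·0.125) = 1 + j113.75 → |·| ≈ 113.75, ∠ ≈ 89.50°
pole (1 + j910·0.002) = 1 + j1.82 → |·| ≈ 2.0766, ∠ ≈ 61.21°
|H| = 0.0005 · 1 / (113.75 · 2.0766) ≈ 2.1167e-06
Gain = 20 log₁₀(2.1167e-06) ≈ -113.49 dB
∠H = (0°) − (89.50° + 61.21°) = -150.71°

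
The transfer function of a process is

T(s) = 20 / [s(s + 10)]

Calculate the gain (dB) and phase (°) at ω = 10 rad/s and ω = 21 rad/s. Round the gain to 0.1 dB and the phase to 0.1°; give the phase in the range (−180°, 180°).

ω = 10: -17.0 dB, -135.0°; ω = 21: -27.8 dB, -154.5°

At s = jω = j10:
pole (s+10): 10 + j10 → |·| = √(10²+10²) = √200 ≈ 14.142, ∠ = arctan(10/10) ≈ 45.00°
pole at origin: |s| = 10, ∠ = 90.00° (in denominator)
|T| = 20 / 141.42 ≈ 0.14142
Gain = 20 log₁₀(0.14142) ≈ -16.99 dB
∠T = 0.00° − 135.00° = -135.00°

At s = jω = j21:
pole (s+10): 10 + j21 → |·| = √(10²+21²) = √541 ≈ 23.259, ∠ = arctan(21/10) ≈ 64.54°
pole at origin: |s| = 21, ∠ = 90.00° (in denominator)
|T| = 20 / 488.44 ≈ 0.040947
Gain = 20 log₁₀(0.040947) ≈ -27.76 dB
∠T = 0.00° − 154.54° = -154.54°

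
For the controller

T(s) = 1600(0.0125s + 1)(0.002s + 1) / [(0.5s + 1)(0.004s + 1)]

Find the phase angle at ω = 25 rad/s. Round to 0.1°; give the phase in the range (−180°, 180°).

-70.9°

At ω = 25 rad/s:
zero (1 + j25·0.0125) = 1 + j0.3125 → |·| ≈ 1.0477, ∠ ≈ 17.35°
zero (1 + j25·0.002) = 1 + j0.05 → |·| ≈ 1.0012, ∠ ≈ 2.86°
pole (1 + j25·0.5) = 1 + j12.5 → |·| ≈ 12.54, ∠ ≈ 85.43°
pole (1 + j25·0.004) = 1 + j0.1 → |·| ≈ 1.005, ∠ ≈ 5.71°
∠T = (17.35° + 2.86°) − (85.43° + 5.71°) = -70.93°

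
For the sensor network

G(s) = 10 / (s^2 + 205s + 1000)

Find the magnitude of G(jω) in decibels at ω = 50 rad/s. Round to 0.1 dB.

Substitute s = j50:
Numerator: 10 = 10 + j0
Denominator: (j50)^2 + 205(j50) + 1000 = -1500 + j10250
|N| = √(10² + 0²) ≈ 10, ∠N ≈ 0.00°
|D| = √(1500² + 10250²) ≈ 10359, ∠D ≈ 98.33°
|G| = 10 / 10359 ≈ 0.00096534
Gain = 20 log₁₀(0.00096534) ≈ -60.31 dB

-60.3 dB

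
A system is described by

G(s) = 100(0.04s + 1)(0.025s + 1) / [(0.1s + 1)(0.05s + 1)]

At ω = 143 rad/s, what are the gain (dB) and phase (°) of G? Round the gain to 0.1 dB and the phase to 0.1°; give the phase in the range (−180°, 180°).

26.4 dB, -13.6°

At ω = 143 rad/s:
zero (1 + j143·0.04) = 1 + j5.72 → |·| ≈ 5.8068, ∠ ≈ 80.08°
zero (1 + j143·0.025) = 1 + j3.575 → |·| ≈ 3.7122, ∠ ≈ 74.37°
pole (1 + j143·0.1) = 1 + j14.3 → |·| ≈ 14.335, ∠ ≈ 86.00°
pole (1 + j143·0.05) = 1 + j7.15 → |·| ≈ 7.2196, ∠ ≈ 82.04°
|G| = 100 · 5.8068 · 3.7122 / (14.335 · 7.2196) ≈ 20.828
Gain = 20 log₁₀(20.828) ≈ 26.37 dB
∠G = (80.08° + 74.37°) − (86.00° + 82.04°) = -13.59°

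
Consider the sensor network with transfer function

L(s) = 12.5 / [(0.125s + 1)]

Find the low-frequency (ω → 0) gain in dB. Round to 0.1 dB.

21.9 dB

L(0) = 12.5 · 1 / 1 = 12.5
20 log₁₀(12.5) ≈ 21.94 dB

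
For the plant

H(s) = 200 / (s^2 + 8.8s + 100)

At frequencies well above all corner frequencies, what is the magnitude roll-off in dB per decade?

-40 dB/decade

Each pole contributes −20 dB/decade at high frequency; each zero contributes +20 dB/decade.
Net: 0 zero(s) − 2 pole(s) → -40 dB/decade.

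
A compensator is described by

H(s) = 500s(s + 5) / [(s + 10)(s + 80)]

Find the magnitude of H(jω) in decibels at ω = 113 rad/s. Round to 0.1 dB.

At s = jω = j113:
zero (s+5): 5 + j113 → |·| = √(5²+113²) = √12794 ≈ 113.11, ∠ = arctan(113/5) ≈ 87.47°
zero at origin: s = j113 → |·| = 113, ∠ = 90.00°
pole (s+10): 10 + j113 → |·| = √(10²+113²) = √12869 ≈ 113.44, ∠ = arctan(113/10) ≈ 84.94°
pole (s+80): 80 + j113 → |·| = √(80²+113²) = √19169 ≈ 138.45, ∠ = arctan(113/80) ≈ 54.70°
|H| = 500 · 12781 / 15706 ≈ 406.88
Gain = 20 log₁₀(406.88) ≈ 52.19 dB

52.2 dB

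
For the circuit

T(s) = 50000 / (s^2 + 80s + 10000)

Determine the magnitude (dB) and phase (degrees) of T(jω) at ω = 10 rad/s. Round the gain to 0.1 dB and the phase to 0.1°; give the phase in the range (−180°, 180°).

At s = jω = j10:
quadratic: (j10)² + 80·j10 + 10000 = 9900 + j800 → |·| ≈ 9932.3, ∠ ≈ 4.62°
|T| = 50000 / 9932.3 ≈ 5.0341
Gain = 20 log₁₀(5.0341) ≈ 14.04 dB
∠T = 0.00° − 4.62° = -4.62°

14.0 dB, -4.6°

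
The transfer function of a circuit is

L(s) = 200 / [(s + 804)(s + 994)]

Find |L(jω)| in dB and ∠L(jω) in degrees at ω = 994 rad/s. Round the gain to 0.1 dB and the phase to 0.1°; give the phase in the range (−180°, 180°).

At s = jω = j994:
pole (s+804): 804 + j994 → |·| = √(804²+994²) = √1634452 ≈ 1278.5, ∠ = arctan(994/804) ≈ 51.03°
pole (s+994): 994 + j994 → |·| = √(994²+994²) = √1976072 ≈ 1405.7, ∠ = arctan(994/994) ≈ 45.00°
|L| = 200 / 1.7972e+06 ≈ 0.00011128
Gain = 20 log₁₀(0.00011128) ≈ -79.07 dB
∠L = 0.00° − 96.03° = -96.03°

-79.1 dB, -96.0°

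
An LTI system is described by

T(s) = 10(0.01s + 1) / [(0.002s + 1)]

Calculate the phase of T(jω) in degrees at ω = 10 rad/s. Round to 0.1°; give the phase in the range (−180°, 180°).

At ω = 10 rad/s:
zero (1 + j10·0.01) = 1 + j0.1 → |·| ≈ 1.005, ∠ ≈ 5.71°
pole (1 + j10·0.002) = 1 + j0.02 → |·| ≈ 1.0002, ∠ ≈ 1.15°
∠T = (5.71°) − (1.15°) = 4.56°

4.6°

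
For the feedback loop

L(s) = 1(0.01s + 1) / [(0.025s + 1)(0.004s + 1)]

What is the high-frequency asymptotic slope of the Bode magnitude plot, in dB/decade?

-20 dB/decade

Each pole contributes −20 dB/decade at high frequency; each zero contributes +20 dB/decade.
Net: 1 zero(s) − 2 pole(s) → -20 dB/decade.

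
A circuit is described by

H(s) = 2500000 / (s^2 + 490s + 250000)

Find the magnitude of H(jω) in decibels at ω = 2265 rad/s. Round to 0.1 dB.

-6.0 dB

At s = jω = j2265:
quadratic: (j2265)² + 490·j2265 + 250000 = -4880225 + j1109850 → |·| ≈ 5.0048e+06, ∠ ≈ 167.19°
|H| = 2500000 / 5.0048e+06 ≈ 0.49952
Gain = 20 log₁₀(0.49952) ≈ -6.03 dB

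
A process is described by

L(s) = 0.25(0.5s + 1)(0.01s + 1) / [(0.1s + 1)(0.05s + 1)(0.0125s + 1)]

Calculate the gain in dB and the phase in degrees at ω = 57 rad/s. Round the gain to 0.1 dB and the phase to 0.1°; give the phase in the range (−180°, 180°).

At ω = 57 rad/s:
zero (1 + j57·0.5) = 1 + j28.5 → |·| ≈ 28.518, ∠ ≈ 87.99°
zero (1 + j57·0.01) = 1 + j0.57 → |·| ≈ 1.151, ∠ ≈ 29.68°
pole (1 + j57·0.1) = 1 + j5.7 → |·| ≈ 5.7871, ∠ ≈ 80.05°
pole (1 + j57·0.05) = 1 + j2.85 → |·| ≈ 3.0203, ∠ ≈ 70.67°
pole (1 + j57·0.0125) = 1 + j0.7125 → |·| ≈ 1.2279, ∠ ≈ 35.47°
|L| = 0.25 · 28.518 · 1.151 / (5.7871 · 3.0203 · 1.2279) ≈ 0.38235
Gain = 20 log₁₀(0.38235) ≈ -8.35 dB
∠L = (87.99° + 29.68°) − (80.05° + 70.67° + 35.47°) = -68.52°

-8.4 dB, -68.5°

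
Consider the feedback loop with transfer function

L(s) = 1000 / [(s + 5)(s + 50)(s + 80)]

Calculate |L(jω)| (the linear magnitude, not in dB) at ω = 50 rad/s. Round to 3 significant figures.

0.00298

At s = jω = j50:
pole (s+5): 5 + j50 → |·| = √(5²+50²) = √2525 ≈ 50.249, ∠ = arctan(50/5) ≈ 84.29°
pole (s+50): 50 + j50 → |·| = √(50²+50²) = √5000 ≈ 70.711, ∠ = arctan(50/50) ≈ 45.00°
pole (s+80): 80 + j50 → |·| = √(80²+50²) = √8900 ≈ 94.34, ∠ = arctan(50/80) ≈ 32.01°
|L| = 1000 / 3.352e+05 ≈ 0.0029833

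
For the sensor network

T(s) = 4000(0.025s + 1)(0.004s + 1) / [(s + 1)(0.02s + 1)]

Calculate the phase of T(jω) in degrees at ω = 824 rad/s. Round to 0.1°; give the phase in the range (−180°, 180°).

-16.1°

At ω = 824 rad/s:
zero (1 + j824·0.025) = 1 + j20.6 → |·| ≈ 20.624, ∠ ≈ 87.22°
zero (1 + j824·0.004) = 1 + j3.296 → |·| ≈ 3.4444, ∠ ≈ 73.12°
pole (1 + j824·1) = 1 + j824 → |·| ≈ 824, ∠ ≈ 89.93°
pole (1 + j824·0.02) = 1 + j16.48 → |·| ≈ 16.51, ∠ ≈ 86.53°
∠T = (87.22° + 73.12°) − (89.93° + 86.53°) = -16.12°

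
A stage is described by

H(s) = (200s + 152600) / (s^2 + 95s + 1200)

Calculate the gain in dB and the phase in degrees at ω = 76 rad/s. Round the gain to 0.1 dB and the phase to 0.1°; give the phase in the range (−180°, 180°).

Substitute s = j76:
Numerator: 200(j76) + 152600 = 152600 + j15200
Denominator: (j76)^2 + 95(j76) + 1200 = -4576 + j7220
|N| = √(152600² + 15200²) ≈ 1.5336e+05, ∠N ≈ 5.69°
|D| = √(4576² + 7220²) ≈ 8548, ∠D ≈ 122.37°
|H| = 1.5336e+05 / 8548 ≈ 17.941
Gain = 20 log₁₀(17.941) ≈ 25.08 dB
∠H = 5.69° − 122.37° = -116.68°

25.1 dB, -116.7°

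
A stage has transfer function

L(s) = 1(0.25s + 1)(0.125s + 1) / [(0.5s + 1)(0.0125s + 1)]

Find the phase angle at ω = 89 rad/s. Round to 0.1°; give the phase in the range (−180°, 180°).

At ω = 89 rad/s:
zero (1 + j89·0.25) = 1 + j22.25 → |·| ≈ 22.272, ∠ ≈ 87.43°
zero (1 + j89·0.125) = 1 + j11.125 → |·| ≈ 11.17, ∠ ≈ 84.86°
pole (1 + j89·0.5) = 1 + j44.5 → |·| ≈ 44.511, ∠ ≈ 88.71°
pole (1 + j89·0.0125) = 1 + j1.1125 → |·| ≈ 1.4959, ∠ ≈ 48.05°
∠L = (87.43° + 84.86°) − (88.71° + 48.05°) = 35.53°

35.5°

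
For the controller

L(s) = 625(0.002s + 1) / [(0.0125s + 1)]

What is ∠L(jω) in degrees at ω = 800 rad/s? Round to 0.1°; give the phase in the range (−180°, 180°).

-26.3°

At ω = 800 rad/s:
zero (1 + j800·0.002) = 1 + j1.6 → |·| ≈ 1.8868, ∠ ≈ 57.99°
pole (1 + j800·0.0125) = 1 + j10 → |·| ≈ 10.05, ∠ ≈ 84.29°
∠L = (57.99°) − (84.29°) = -26.30°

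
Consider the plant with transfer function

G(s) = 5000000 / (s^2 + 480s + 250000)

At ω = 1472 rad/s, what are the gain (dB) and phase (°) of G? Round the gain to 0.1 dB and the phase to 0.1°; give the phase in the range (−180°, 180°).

7.8 dB, -159.8°

At s = jω = j1472:
quadratic: (j1472)² + 480·j1472 + 250000 = -1916784 + j706560 → |·| ≈ 2.0429e+06, ∠ ≈ 159.77°
|G| = 5000000 / 2.0429e+06 ≈ 2.4475
Gain = 20 log₁₀(2.4475) ≈ 7.77 dB
∠G = 0.00° − 159.77° = -159.77°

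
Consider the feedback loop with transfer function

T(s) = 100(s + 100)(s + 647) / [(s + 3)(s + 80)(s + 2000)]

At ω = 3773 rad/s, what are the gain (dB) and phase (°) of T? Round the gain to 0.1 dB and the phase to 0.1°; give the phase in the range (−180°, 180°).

At s = jω = j3773:
zero (s+100): 100 + j3773 → |·| = √(100²+3773²) = √14245529 ≈ 3774.3, ∠ = arctan(3773/100) ≈ 88.48°
zero (s+647): 647 + j3773 → |·| = √(647²+3773²) = √14654138 ≈ 3828.1, ∠ = arctan(3773/647) ≈ 80.27°
pole (s+3): 3 + j3773 → |·| = √(3²+3773²) = √14235538 ≈ 3773, ∠ = arctan(3773/3) ≈ 89.95°
pole (s+80): 80 + j3773 → |·| = √(80²+3773²) = √14241929 ≈ 3773.8, ∠ = arctan(3773/80) ≈ 88.79°
pole (s+2000): 2000 + j3773 → |·| = √(2000²+3773²) = √18235529 ≈ 4270.3, ∠ = arctan(3773/2000) ≈ 62.07°
|T| = 100 · 1.4448e+07 / 6.0803e+10 ≈ 0.023762
Gain = 20 log₁₀(0.023762) ≈ -32.48 dB
∠T = 168.75° − 240.81° = -72.06°

-32.5 dB, -72.1°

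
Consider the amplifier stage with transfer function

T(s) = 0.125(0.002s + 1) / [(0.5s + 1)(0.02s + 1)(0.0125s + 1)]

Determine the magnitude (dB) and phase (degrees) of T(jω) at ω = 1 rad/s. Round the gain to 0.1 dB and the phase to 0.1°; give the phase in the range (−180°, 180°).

At ω = 1 rad/s:
zero (1 + j1·0.002) = 1 + j0.002 → |·| ≈ 1, ∠ ≈ 0.11°
pole (1 + j1·0.5) = 1 + j0.5 → |·| ≈ 1.118, ∠ ≈ 26.57°
pole (1 + j1·0.02) = 1 + j0.02 → |·| ≈ 1.0002, ∠ ≈ 1.15°
pole (1 + j1·0.0125) = 1 + j0.0125 → |·| ≈ 1.0001, ∠ ≈ 0.72°
|T| = 0.125 · 1 / (1.118 · 1.0002 · 1.0001) ≈ 0.11177
Gain = 20 log₁₀(0.11177) ≈ -19.03 dB
∠T = (0.11°) − (26.57° + 1.15° + 0.72°) = -28.33°

-19.0 dB, -28.3°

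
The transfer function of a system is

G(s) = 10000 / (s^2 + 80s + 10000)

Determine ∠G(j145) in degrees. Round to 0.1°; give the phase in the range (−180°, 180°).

-133.5°

At s = jω = j145:
quadratic: (j145)² + 80·j145 + 10000 = -11025 + j11600 → |·| ≈ 16003, ∠ ≈ 133.54°
∠G = 0.00° − 133.54° = -133.54°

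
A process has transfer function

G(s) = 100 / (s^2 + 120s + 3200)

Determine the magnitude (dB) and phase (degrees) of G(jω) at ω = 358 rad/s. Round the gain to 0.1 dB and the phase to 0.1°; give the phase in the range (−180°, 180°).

Substitute s = j358:
Numerator: 100 = 100 + j0
Denominator: (j358)^2 + 120(j358) + 3200 = -124964 + j42960
|N| = √(100² + 0²) ≈ 100, ∠N ≈ 0.00°
|D| = √(124964² + 42960²) ≈ 1.3214e+05, ∠D ≈ 161.03°
|G| = 100 / 1.3214e+05 ≈ 0.00075677
Gain = 20 log₁₀(0.00075677) ≈ -62.42 dB
∠G = 0.00° − 161.03° = -161.03°

-62.4 dB, -161.0°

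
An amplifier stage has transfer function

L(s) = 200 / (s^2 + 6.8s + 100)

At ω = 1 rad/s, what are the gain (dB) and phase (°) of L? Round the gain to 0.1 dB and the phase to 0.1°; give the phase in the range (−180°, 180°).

At s = jω = j1:
quadratic: (j1)² + 6.8·j1 + 100 = 99 + j6.8 → |·| ≈ 99.233, ∠ ≈ 3.93°
|L| = 200 / 99.233 ≈ 2.0155
Gain = 20 log₁₀(2.0155) ≈ 6.09 dB
∠L = 0.00° − 3.93° = -3.93°

6.1 dB, -3.9°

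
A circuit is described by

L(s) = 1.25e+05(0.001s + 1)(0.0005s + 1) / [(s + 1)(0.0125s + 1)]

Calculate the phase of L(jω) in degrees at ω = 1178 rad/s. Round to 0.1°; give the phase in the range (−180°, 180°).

-95.9°

At ω = 1178 rad/s:
zero (1 + j1178·0.001) = 1 + j1.178 → |·| ≈ 1.5452, ∠ ≈ 49.67°
zero (1 + j1178·0.0005) = 1 + j0.589 → |·| ≈ 1.1606, ∠ ≈ 30.50°
pole (1 + j1178·1) = 1 + j1178 → |·| ≈ 1178, ∠ ≈ 89.95°
pole (1 + j1178·0.0125) = 1 + j14.725 → |·| ≈ 14.759, ∠ ≈ 86.11°
∠L = (49.67° + 30.50°) − (89.95° + 86.11°) = -95.89°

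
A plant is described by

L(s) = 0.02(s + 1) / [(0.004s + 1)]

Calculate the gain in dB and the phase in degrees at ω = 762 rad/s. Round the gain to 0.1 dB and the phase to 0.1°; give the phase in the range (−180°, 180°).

13.5 dB, 18.1°

At ω = 762 rad/s:
zero (1 + j762·1) = 1 + j762 → |·| ≈ 762, ∠ ≈ 89.92°
pole (1 + j762·0.004) = 1 + j3.048 → |·| ≈ 3.2079, ∠ ≈ 71.84°
|L| = 0.02 · 762 / (3.2079) ≈ 4.7508
Gain = 20 log₁₀(4.7508) ≈ 13.54 dB
∠L = (89.92°) − (71.84°) = 18.08°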